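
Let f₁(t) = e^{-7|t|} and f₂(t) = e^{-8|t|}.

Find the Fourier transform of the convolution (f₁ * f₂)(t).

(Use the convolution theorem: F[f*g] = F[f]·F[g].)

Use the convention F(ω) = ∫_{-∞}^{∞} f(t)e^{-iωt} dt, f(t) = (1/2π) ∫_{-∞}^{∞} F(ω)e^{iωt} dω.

F[f₁*f₂](ω) = \frac{224}{\left(\omega^{2} + 49\right) \left(\omega^{2} + 64\right)}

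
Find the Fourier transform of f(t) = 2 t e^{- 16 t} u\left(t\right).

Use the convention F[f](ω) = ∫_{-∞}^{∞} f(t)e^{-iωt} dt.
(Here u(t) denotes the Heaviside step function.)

F(ω) = \frac{2}{\left(i \omega + 16\right)^{2}}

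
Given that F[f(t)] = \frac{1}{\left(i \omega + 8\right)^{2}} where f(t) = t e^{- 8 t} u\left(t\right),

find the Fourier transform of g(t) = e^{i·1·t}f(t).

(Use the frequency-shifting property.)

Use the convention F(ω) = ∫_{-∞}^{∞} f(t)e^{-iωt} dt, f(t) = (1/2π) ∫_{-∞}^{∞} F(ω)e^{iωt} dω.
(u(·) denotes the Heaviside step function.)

F[g](ω) = \frac{1}{\left(i \left(\omega - 1\right) + 8\right)^{2}}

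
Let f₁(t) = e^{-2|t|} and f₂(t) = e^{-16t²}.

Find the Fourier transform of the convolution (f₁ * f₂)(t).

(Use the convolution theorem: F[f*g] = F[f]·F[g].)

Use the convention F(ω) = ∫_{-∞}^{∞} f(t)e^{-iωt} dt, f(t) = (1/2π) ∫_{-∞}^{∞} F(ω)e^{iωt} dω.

F[f₁*f₂](ω) = \frac{\sqrt{\pi} e^{- \frac{\omega^{2}}{64}}}{\omega^{2} + 4}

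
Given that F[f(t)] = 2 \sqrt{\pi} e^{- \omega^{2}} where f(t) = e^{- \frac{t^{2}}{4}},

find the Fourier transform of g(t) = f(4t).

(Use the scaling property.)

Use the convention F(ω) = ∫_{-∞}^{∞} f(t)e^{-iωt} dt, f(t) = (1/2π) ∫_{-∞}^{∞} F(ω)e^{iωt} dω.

F[g](ω) = \frac{\sqrt{\pi} e^{- \frac{\omega^{2}}{16}}}{2}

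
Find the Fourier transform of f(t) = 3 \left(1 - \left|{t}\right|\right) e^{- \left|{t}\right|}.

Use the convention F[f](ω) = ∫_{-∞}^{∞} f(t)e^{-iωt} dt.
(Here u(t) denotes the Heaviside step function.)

F(ω) = \frac{12 \omega^{2}}{\left(\omega^{2} + 1\right)^{2}}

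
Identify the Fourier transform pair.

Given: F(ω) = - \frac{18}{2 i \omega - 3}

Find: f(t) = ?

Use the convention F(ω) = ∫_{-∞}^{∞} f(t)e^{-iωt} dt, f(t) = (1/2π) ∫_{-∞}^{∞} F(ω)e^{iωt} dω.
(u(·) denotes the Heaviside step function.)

f(t) = 9 e^{\frac{3 t}{2}} u\left(- t\right)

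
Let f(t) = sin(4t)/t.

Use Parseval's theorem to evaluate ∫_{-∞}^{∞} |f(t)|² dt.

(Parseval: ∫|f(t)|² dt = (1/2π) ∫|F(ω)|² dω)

∫|f(t)|² dt = 4 \pi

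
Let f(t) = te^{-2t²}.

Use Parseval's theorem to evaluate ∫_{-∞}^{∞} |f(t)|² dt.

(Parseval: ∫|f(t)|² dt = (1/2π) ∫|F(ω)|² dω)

∫|f(t)|² dt = \frac{\sqrt{\pi}}{16}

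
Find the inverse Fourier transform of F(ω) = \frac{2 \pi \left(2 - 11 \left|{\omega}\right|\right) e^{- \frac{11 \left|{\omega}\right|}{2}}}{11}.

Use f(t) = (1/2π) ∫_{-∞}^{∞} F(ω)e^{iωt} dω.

f(t) = \frac{4 t^{2}}{\left(t^{2} + \frac{121}{4}\right)^{2}}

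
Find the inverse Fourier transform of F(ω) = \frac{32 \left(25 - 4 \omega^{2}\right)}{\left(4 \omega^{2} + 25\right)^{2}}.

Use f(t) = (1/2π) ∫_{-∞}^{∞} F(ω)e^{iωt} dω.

f(t) = 4 e^{- \frac{5 \left|{t}\right|}{2}} \left|{t}\right|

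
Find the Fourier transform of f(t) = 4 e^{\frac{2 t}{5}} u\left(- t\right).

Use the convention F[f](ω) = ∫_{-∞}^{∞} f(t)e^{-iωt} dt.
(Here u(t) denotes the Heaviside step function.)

F(ω) = - \frac{20}{5 i \omega - 2}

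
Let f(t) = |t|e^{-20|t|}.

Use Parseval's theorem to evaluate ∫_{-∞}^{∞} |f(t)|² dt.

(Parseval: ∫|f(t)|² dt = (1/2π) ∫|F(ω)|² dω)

∫|f(t)|² dt = \frac{1}{16000}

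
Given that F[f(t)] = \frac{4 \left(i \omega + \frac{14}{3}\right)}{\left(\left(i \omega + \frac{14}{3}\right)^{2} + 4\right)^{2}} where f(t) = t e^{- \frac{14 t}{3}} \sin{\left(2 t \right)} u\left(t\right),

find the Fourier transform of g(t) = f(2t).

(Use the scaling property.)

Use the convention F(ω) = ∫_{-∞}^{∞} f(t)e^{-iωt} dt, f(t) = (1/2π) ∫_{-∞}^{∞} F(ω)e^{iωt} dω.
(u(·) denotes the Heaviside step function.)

F[g](ω) = \frac{432 \left(3 i \omega + 28\right)}{\left(\left(3 i \omega + 28\right)^{2} + 144\right)^{2}}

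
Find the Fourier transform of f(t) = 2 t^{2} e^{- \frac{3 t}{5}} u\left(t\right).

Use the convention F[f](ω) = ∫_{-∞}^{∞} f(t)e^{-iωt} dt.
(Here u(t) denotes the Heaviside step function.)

F(ω) = \frac{500}{\left(5 i \omega + 3\right)^{3}}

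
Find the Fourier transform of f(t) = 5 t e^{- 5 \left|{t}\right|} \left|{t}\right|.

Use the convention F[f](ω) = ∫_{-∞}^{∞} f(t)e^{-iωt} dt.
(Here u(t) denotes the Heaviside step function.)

F(ω) = \frac{20 i \omega \left(\omega^{2} - 75\right)}{\left(\omega^{2} + 25\right)^{3}}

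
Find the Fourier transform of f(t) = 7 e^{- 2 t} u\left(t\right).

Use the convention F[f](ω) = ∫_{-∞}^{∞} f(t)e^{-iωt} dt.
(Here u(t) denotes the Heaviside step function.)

F(ω) = \frac{7}{i \omega + 2}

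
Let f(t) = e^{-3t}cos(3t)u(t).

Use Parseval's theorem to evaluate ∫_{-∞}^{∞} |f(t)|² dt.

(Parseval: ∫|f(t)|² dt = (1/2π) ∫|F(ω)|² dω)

∫|f(t)|² dt = \frac{1}{8}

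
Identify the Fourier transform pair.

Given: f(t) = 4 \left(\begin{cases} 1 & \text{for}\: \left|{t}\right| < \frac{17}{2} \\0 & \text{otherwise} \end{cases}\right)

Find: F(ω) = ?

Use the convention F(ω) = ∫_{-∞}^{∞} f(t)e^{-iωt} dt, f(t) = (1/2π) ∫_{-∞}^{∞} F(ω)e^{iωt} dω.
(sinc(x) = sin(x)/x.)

F(ω) = 68 \operatorname{sinc}{\left(\frac{17 \omega}{2} \right)}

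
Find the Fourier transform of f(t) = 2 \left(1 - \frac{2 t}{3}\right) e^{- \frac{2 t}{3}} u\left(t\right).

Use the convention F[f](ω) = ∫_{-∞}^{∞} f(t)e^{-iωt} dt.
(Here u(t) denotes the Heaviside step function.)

F(ω) = \frac{18 i \omega}{- 9 \omega^{2} + 12 i \omega + 4}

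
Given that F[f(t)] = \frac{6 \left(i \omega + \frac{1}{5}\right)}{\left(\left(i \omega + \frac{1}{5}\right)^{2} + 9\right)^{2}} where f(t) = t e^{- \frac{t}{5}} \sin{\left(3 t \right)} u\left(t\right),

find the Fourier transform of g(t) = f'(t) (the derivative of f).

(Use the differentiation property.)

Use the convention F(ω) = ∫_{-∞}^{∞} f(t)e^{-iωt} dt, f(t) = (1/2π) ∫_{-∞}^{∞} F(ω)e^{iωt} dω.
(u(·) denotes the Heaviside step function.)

F[g](ω) = \frac{750 i \omega \left(5 i \omega + 1\right)}{\left(\left(5 i \omega + 1\right)^{2} + 225\right)^{2}}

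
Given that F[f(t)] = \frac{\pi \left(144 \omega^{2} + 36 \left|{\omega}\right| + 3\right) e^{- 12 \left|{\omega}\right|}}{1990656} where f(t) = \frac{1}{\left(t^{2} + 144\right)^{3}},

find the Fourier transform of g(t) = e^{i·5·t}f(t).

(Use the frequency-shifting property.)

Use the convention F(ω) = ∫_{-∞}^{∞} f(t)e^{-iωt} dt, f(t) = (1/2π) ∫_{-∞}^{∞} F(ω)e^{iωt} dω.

F[g](ω) = \frac{\pi \left(48 \left(\omega - 5\right)^{2} + 12 \left|{\omega - 5}\right| + 1\right) e^{- 12 \left|{\omega - 5}\right|}}{663552}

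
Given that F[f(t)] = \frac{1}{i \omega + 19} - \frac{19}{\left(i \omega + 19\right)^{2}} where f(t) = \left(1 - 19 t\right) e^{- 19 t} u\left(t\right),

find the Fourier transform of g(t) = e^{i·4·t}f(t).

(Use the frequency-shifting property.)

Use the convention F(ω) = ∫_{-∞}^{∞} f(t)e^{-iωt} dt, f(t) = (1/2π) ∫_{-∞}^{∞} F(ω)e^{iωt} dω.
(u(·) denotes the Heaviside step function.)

F[g](ω) = \frac{i \left(4 - \omega\right)}{\omega^{2} - 2 \omega \left(4 + 19 i\right) - 345 + 152 i}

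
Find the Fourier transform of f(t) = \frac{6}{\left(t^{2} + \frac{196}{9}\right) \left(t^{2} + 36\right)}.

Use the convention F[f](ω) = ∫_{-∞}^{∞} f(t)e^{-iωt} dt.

F(ω) = - \frac{9 \pi e^{- 6 \left|{\omega}\right|}}{128} + \frac{81 \pi e^{- \frac{14 \left|{\omega}\right|}{3}}}{896}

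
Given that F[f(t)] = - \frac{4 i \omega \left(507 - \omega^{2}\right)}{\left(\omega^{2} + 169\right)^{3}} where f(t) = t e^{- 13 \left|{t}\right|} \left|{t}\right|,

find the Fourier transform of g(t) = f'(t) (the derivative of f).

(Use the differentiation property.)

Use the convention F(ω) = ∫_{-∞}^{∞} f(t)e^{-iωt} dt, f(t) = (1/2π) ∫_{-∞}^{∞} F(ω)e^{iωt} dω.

F[g](ω) = \frac{4 \omega^{2} \left(507 - \omega^{2}\right)}{\left(\omega^{2} + 169\right)^{3}}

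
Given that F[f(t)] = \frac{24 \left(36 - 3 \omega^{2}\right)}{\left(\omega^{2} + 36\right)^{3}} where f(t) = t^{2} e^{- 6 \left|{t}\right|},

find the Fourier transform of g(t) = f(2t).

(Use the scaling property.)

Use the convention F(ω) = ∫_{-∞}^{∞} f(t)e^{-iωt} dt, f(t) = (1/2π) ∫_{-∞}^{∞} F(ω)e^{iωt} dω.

F[g](ω) = \frac{576 \left(48 - \omega^{2}\right)}{\left(\omega^{2} + 144\right)^{3}}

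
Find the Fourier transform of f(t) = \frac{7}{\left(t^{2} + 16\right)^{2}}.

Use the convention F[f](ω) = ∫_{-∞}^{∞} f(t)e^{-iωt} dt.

F(ω) = \frac{7 \pi \left(4 \left|{\omega}\right| + 1\right) e^{- 4 \left|{\omega}\right|}}{128}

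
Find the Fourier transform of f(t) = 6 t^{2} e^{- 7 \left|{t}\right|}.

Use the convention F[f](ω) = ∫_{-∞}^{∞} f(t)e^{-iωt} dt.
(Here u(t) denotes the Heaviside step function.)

F(ω) = \frac{168 \left(49 - 3 \omega^{2}\right)}{\left(\omega^{2} + 49\right)^{3}}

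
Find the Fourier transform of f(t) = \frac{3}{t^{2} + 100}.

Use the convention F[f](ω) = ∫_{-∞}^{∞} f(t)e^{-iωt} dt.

F(ω) = \frac{3 \pi e^{- 10 \left|{\omega}\right|}}{10}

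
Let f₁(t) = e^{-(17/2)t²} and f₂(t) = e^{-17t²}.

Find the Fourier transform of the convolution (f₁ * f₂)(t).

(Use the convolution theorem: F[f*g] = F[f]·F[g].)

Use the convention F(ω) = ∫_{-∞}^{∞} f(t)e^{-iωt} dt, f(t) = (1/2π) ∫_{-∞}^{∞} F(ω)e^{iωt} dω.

F[f₁*f₂](ω) = \frac{\sqrt{2} \pi e^{- \frac{3 \omega^{2}}{68}}}{17}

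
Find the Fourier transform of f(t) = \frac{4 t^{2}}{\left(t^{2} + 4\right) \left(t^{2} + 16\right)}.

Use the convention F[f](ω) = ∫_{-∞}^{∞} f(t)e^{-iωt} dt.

F(ω) = \frac{2 \pi \left(2 - e^{2 \left|{\omega}\right|}\right) e^{- 4 \left|{\omega}\right|}}{3}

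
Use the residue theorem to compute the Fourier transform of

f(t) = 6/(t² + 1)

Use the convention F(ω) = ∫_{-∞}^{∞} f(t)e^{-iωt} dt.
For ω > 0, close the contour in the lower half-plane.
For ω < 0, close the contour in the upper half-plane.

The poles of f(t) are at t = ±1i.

Let g(z) = f(z)e^{-iωz}; for large |z| the factor e^{-iωz} decays in the lower half-plane when ω > 0 and in the upper half-plane when ω < 0.

Case ω > 0 (lower half-plane, clockwise contour ⇒ F(ω) = -2πi·ΣRes):
  Res_{z = - i} g(z) = 3 i e^{- \omega}
  F(ω) = -2πi·ΣRes = 6 \pi e^{- \omega}

Case ω < 0 (upper half-plane, counterclockwise contour ⇒ F(ω) = +2πi·ΣRes):
  Res_{z = i} g(z) = - 3 i e^{\omega}
  F(ω) = 2πi·ΣRes = 6 \pi e^{\omega}

Both cases combine into a single formula in |ω|:

F(ω) = 6 \pi e^{- \left|{\omega}\right|}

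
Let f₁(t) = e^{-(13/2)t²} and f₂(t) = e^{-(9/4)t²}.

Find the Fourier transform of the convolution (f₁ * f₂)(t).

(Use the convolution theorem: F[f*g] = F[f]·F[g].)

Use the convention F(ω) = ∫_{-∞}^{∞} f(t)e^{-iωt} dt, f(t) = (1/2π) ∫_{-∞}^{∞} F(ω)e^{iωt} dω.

F[f₁*f₂](ω) = \frac{2 \sqrt{26} \pi e^{- \frac{35 \omega^{2}}{234}}}{39}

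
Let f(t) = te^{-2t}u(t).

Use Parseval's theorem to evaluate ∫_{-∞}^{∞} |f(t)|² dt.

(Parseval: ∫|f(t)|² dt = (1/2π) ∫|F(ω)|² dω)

∫|f(t)|² dt = \frac{1}{32}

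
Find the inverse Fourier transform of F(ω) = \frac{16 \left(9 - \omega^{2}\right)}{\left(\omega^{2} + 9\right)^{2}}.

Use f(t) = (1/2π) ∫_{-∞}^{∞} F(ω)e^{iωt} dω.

f(t) = 8 e^{- 3 \left|{t}\right|} \left|{t}\right|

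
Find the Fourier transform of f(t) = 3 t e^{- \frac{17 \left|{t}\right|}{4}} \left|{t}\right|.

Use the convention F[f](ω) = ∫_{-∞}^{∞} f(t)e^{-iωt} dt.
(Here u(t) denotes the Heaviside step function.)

F(ω) = \frac{3072 i \omega \left(16 \omega^{2} - 867\right)}{\left(16 \omega^{2} + 289\right)^{3}}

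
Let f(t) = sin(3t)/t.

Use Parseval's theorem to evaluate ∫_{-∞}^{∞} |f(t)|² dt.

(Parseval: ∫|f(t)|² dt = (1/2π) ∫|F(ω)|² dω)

∫|f(t)|² dt = 3 \pi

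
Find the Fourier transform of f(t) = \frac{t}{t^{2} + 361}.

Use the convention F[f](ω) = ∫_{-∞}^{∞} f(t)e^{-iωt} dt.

F(ω) = - i \pi e^{- 19 \left|{\omega}\right|} \operatorname{sign}{\left(\omega \right)}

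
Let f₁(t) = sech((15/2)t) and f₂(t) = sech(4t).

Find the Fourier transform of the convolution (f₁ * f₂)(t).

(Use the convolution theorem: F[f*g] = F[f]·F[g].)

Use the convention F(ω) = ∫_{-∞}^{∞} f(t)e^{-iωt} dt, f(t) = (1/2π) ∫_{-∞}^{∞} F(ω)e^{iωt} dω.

F[f₁*f₂](ω) = \frac{\pi^{2}}{30 \cosh{\left(\frac{\pi \omega}{15} \right)} \cosh{\left(\frac{\pi \omega}{8} \right)}}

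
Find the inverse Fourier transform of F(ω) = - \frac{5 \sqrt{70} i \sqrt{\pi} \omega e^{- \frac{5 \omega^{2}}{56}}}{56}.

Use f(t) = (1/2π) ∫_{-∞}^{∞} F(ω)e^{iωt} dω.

f(t) = 7 t e^{- \frac{14 t^{2}}{5}}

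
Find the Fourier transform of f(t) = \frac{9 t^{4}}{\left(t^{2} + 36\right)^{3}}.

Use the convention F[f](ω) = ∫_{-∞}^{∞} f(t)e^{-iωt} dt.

F(ω) = \frac{9 \pi \left(12 \omega^{2} - 10 \left|{\omega}\right| + 1\right) e^{- 6 \left|{\omega}\right|}}{16}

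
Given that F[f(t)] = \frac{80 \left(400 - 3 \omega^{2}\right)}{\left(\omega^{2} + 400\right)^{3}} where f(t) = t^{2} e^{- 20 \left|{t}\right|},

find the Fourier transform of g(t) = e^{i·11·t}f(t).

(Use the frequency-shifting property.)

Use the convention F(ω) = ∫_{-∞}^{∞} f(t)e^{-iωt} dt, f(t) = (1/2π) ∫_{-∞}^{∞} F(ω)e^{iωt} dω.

F[g](ω) = \frac{80 \left(400 - 3 \left(\omega - 11\right)^{2}\right)}{\left(\left(\omega - 11\right)^{2} + 400\right)^{3}}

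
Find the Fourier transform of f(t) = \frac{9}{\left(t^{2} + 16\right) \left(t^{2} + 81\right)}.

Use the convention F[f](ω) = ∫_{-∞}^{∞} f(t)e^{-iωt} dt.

F(ω) = \frac{\pi \left(9 e^{5 \left|{\omega}\right|} - 4\right) e^{- 9 \left|{\omega}\right|}}{260}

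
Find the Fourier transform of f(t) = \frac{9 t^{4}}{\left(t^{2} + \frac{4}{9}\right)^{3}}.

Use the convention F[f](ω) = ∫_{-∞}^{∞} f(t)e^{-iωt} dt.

F(ω) = \frac{3 \pi \left(4 \omega^{2} - 30 \left|{\omega}\right| + 27\right) e^{- \frac{2 \left|{\omega}\right|}{3}}}{16}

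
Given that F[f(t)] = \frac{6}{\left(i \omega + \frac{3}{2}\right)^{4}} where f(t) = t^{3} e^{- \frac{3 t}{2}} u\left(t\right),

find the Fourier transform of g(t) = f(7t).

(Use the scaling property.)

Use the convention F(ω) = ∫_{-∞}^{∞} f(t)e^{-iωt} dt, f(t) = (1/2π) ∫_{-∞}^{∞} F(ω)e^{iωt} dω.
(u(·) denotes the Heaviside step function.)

F[g](ω) = \frac{32928}{\left(2 i \omega + 21\right)^{4}}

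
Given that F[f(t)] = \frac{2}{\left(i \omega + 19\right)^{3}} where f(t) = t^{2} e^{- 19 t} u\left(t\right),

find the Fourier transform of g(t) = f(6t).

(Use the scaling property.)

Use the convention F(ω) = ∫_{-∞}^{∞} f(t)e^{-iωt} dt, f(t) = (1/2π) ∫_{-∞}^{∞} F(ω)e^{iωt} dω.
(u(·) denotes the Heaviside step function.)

F[g](ω) = \frac{72}{\left(i \omega + 114\right)^{3}}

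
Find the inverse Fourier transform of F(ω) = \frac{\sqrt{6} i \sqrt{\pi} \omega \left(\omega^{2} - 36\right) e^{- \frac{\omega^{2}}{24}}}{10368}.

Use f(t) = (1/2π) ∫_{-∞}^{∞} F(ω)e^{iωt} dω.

f(t) = t^{3} e^{- 6 t^{2}}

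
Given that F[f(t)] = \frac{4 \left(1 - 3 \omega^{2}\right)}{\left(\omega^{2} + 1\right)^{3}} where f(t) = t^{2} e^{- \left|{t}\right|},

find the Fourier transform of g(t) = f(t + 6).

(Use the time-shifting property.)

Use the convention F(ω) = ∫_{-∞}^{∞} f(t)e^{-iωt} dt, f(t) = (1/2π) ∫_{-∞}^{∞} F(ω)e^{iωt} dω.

F[g](ω) = \frac{\left(4 - 12 \omega^{2}\right) e^{6 i \omega}}{\left(\omega^{2} + 1\right)^{3}}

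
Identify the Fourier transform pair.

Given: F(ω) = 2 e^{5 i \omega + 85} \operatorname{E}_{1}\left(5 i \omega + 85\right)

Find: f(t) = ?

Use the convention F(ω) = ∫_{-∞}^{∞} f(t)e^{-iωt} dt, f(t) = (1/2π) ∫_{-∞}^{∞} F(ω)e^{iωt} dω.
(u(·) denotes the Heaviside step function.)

f(t) = \frac{2 e^{- 17 t} u\left(t\right)}{t + 5}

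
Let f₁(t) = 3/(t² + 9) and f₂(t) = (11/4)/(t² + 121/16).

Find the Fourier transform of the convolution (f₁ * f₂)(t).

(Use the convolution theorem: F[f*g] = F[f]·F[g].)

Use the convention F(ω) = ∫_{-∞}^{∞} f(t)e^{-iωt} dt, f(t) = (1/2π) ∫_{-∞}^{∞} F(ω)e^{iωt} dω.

F[f₁*f₂](ω) = \pi^{2} e^{- \frac{23 \left|{\omega}\right|}{4}}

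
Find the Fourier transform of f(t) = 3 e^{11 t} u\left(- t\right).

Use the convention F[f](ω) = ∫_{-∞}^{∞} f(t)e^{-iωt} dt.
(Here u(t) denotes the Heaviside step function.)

F(ω) = - \frac{3}{i \omega - 11}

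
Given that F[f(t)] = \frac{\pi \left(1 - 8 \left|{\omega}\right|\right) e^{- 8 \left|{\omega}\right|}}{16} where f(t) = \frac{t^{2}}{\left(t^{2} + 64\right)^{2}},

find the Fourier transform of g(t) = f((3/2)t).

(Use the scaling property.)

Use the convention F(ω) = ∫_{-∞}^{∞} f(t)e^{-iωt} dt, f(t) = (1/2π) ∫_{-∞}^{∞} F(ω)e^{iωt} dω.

F[g](ω) = \frac{\pi \left(3 - 16 \left|{\omega}\right|\right) e^{- \frac{16 \left|{\omega}\right|}{3}}}{72}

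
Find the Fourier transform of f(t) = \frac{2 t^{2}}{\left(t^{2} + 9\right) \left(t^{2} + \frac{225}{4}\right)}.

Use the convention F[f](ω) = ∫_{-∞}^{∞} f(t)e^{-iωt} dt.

F(ω) = - \frac{8 \pi e^{- 3 \left|{\omega}\right|}}{63} + \frac{20 \pi e^{- \frac{15 \left|{\omega}\right|}{2}}}{63}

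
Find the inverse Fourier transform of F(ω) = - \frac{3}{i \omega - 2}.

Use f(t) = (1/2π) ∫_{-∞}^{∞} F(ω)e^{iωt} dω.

f(t) = 3 e^{2 t} u\left(- t\right)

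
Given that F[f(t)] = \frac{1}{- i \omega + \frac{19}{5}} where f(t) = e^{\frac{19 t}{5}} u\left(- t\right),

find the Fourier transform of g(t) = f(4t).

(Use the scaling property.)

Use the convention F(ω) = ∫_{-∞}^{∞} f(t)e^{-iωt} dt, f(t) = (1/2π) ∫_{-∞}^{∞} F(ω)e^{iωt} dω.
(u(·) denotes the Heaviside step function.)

F[g](ω) = - \frac{5}{5 i \omega - 76}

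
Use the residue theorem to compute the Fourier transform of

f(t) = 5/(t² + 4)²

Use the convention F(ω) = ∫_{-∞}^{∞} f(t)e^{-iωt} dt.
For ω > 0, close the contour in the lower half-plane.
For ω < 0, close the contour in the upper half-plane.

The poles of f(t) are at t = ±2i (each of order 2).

Let g(z) = f(z)e^{-iωz}; for large |z| the factor e^{-iωz} decays in the lower half-plane when ω > 0 and in the upper half-plane when ω < 0.

Case ω > 0 (lower half-plane, clockwise contour ⇒ F(ω) = -2πi·ΣRes):
  Res_{z = - 2 i} g(z) = \frac{5 i \left(2 \omega + 1\right) e^{- 2 \omega}}{32} (pole of order 2)
  F(ω) = -2πi·ΣRes = \frac{5 \pi \left(2 \omega + 1\right) e^{- 2 \omega}}{16}

Case ω < 0 (upper half-plane, counterclockwise contour ⇒ F(ω) = +2πi·ΣRes):
  Res_{z = 2 i} g(z) = \frac{5 i \left(2 \omega - 1\right) e^{2 \omega}}{32} (pole of order 2)
  F(ω) = 2πi·ΣRes = \frac{5 \pi \left(1 - 2 \omega\right) e^{2 \omega}}{16}

Both cases combine into a single formula in |ω|:

F(ω) = \frac{5 \pi \left(2 \left|{\omega}\right| + 1\right) e^{- 2 \left|{\omega}\right|}}{16}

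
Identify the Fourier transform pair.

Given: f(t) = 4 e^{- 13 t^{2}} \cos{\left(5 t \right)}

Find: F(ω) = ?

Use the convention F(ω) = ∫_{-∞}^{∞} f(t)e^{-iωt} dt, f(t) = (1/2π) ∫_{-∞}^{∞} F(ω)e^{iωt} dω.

F(ω) = \frac{2 \sqrt{13} \sqrt{\pi} \left(e^{\frac{5 \omega}{13}} + 1\right) e^{- \frac{\omega^{2}}{52} - \frac{5 \omega}{26} - \frac{25}{52}}}{13}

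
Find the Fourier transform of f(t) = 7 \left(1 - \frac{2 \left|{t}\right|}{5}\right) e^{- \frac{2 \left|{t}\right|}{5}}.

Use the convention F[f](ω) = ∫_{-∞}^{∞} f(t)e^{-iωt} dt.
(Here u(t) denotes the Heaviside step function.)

F(ω) = \frac{7000 \omega^{2}}{\left(25 \omega^{2} + 4\right)^{2}}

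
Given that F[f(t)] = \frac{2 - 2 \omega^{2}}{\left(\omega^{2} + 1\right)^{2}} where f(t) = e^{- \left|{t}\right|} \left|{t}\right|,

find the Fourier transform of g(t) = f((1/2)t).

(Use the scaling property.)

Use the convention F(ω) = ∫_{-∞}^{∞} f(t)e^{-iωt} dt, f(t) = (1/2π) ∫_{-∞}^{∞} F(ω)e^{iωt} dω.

F[g](ω) = \frac{4 \left(1 - 4 \omega^{2}\right)}{\left(4 \omega^{2} + 1\right)^{2}}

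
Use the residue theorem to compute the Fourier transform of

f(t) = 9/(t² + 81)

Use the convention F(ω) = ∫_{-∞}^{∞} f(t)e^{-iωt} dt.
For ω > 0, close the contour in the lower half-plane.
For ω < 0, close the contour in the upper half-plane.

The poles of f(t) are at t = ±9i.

Let g(z) = f(z)e^{-iωz}; for large |z| the factor e^{-iωz} decays in the lower half-plane when ω > 0 and in the upper half-plane when ω < 0.

Case ω > 0 (lower half-plane, clockwise contour ⇒ F(ω) = -2πi·ΣRes):
  Res_{z = - 9 i} g(z) = \frac{i e^{- 9 \omega}}{2}
  F(ω) = -2πi·ΣRes = \pi e^{- 9 \omega}

Case ω < 0 (upper half-plane, counterclockwise contour ⇒ F(ω) = +2πi·ΣRes):
  Res_{z = 9 i} g(z) = - \frac{i e^{9 \omega}}{2}
  F(ω) = 2πi·ΣRes = \pi e^{9 \omega}

Both cases combine into a single formula in |ω|:

F(ω) = \pi e^{- 9 \left|{\omega}\right|}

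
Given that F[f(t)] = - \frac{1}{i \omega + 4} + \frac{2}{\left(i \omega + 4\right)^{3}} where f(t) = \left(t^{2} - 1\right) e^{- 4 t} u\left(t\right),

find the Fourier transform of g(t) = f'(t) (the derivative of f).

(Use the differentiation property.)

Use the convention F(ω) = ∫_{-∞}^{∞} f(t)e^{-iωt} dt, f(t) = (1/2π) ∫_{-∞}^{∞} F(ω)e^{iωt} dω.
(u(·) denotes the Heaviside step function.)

F[g](ω) = \frac{i \omega \left(2 i \omega - \left(i \omega + 4\right)^{3} + 8\right)}{\left(i \omega + 4\right)^{4}}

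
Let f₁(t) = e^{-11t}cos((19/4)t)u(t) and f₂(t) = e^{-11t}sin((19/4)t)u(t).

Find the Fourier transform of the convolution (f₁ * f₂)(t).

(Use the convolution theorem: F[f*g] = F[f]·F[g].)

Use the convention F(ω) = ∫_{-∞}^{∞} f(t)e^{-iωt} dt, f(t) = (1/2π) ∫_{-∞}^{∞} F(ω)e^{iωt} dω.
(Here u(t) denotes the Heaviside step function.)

F[f₁*f₂](ω) = \frac{1216 \left(i \omega + 11\right)}{\left(16 \left(i \omega + 11\right)^{2} + 361\right)^{2}}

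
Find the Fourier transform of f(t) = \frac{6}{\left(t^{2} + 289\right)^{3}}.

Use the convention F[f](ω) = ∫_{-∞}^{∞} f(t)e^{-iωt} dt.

F(ω) = \frac{3 \pi \left(289 \omega^{2} + 51 \left|{\omega}\right| + 3\right) e^{- 17 \left|{\omega}\right|}}{5679428}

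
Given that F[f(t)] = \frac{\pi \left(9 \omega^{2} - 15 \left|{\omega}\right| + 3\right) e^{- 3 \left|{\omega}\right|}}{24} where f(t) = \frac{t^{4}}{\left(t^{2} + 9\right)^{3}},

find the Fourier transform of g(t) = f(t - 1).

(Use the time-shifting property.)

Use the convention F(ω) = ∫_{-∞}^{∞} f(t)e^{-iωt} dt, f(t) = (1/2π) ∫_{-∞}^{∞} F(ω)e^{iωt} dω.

F[g](ω) = \frac{\pi \left(3 \omega^{2} - 5 \left|{\omega}\right| + 1\right) e^{- i \omega - 3 \left|{\omega}\right|}}{8}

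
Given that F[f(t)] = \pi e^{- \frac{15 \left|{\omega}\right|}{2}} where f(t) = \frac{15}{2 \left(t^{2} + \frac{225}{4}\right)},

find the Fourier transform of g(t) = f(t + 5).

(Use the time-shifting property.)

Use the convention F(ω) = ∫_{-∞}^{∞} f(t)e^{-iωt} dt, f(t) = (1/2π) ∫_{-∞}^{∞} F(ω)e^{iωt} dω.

F[g](ω) = \pi e^{5 i \omega - \frac{15 \left|{\omega}\right|}{2}}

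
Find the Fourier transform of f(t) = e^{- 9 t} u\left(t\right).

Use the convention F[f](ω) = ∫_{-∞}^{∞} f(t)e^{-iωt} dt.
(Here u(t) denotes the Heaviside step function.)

F(ω) = \frac{1}{i \omega + 9}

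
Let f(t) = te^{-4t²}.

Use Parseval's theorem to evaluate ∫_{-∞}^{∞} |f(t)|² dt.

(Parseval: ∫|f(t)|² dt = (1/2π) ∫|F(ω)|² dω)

∫|f(t)|² dt = \frac{\sqrt{2} \sqrt{\pi}}{64}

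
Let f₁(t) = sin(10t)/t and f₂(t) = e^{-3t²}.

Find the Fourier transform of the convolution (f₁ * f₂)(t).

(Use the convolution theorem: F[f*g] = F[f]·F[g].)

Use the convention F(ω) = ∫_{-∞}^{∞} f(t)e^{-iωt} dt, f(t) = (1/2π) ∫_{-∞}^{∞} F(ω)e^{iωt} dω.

F[f₁*f₂](ω) = \begin{cases} \frac{\sqrt{3} \pi^{\frac{3}{2}} e^{- \frac{\omega^{2}}{12}}}{3} & \text{for}\: \omega > -10 \wedge \omega < 10 \\0 & \text{otherwise} \end{cases}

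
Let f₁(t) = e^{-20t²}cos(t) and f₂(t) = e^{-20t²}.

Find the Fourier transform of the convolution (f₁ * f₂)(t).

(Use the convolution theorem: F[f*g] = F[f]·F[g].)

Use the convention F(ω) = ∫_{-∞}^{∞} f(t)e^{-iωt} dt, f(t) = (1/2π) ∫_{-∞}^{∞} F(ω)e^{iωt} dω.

F[f₁*f₂](ω) = \frac{\pi \left(e^{\frac{\omega}{20}} + 1\right) e^{- \frac{\omega^{2}}{40} - \frac{\omega}{40} - \frac{1}{80}}}{40}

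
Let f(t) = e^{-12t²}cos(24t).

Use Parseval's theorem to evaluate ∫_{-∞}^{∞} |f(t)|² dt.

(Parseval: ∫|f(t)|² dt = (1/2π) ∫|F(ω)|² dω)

∫|f(t)|² dt = \frac{\sqrt{6} \sqrt{\pi} \left(1 + e^{24}\right)}{24 e^{24}}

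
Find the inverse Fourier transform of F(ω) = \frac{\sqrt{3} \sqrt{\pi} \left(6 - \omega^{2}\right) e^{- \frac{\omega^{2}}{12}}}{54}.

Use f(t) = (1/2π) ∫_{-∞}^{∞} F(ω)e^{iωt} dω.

f(t) = 2 t^{2} e^{- 3 t^{2}}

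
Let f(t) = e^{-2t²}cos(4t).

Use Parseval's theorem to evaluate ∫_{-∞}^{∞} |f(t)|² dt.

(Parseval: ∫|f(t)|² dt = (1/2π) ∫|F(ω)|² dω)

∫|f(t)|² dt = \frac{\sqrt{\pi} \left(1 + e^{4}\right)}{4 e^{4}}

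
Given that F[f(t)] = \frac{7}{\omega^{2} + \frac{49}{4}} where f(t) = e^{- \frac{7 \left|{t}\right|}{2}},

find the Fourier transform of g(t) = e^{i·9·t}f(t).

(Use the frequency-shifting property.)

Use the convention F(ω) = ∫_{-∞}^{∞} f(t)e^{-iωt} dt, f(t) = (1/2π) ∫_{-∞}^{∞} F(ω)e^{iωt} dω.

F[g](ω) = \frac{28}{4 \left(\omega - 9\right)^{2} + 49}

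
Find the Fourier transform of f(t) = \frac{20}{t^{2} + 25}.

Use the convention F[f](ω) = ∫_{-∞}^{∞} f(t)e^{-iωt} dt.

F(ω) = 4 \pi e^{- 5 \left|{\omega}\right|}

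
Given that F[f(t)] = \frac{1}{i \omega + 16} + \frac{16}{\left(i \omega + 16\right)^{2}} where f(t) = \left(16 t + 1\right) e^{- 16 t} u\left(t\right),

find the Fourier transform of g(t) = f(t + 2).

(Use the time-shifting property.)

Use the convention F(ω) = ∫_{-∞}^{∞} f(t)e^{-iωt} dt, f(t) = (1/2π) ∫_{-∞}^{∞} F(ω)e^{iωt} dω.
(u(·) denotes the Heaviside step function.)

F[g](ω) = \frac{\left(- i \omega - 32\right) e^{2 i \omega}}{\omega^{2} - 32 i \omega - 256}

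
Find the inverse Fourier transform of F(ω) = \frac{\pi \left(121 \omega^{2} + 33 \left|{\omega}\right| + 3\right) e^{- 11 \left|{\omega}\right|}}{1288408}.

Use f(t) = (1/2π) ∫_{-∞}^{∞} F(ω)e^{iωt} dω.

f(t) = \frac{1}{\left(t^{2} + 121\right)^{3}}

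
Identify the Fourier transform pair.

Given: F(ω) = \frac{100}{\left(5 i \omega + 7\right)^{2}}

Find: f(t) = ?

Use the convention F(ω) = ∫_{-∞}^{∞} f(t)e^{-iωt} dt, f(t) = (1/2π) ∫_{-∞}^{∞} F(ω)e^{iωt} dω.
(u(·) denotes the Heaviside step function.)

f(t) = 4 t e^{- \frac{7 t}{5}} u\left(t\right)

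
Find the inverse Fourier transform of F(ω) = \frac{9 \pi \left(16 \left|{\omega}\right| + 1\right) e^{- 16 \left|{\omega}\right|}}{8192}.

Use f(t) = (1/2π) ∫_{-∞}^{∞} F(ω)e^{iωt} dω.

f(t) = \frac{9}{\left(t^{2} + 256\right)^{2}}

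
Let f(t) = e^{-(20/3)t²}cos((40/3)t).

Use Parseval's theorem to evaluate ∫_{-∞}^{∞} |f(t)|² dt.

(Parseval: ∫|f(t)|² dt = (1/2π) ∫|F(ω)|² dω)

∫|f(t)|² dt = \frac{\sqrt{30} \sqrt{\pi} \left(1 + e^{\frac{40}{3}}\right)}{40 e^{\frac{40}{3}}}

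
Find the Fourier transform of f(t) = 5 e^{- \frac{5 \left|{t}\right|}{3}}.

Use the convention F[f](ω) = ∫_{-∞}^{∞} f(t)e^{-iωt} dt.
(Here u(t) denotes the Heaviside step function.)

F(ω) = \frac{150}{9 \omega^{2} + 25}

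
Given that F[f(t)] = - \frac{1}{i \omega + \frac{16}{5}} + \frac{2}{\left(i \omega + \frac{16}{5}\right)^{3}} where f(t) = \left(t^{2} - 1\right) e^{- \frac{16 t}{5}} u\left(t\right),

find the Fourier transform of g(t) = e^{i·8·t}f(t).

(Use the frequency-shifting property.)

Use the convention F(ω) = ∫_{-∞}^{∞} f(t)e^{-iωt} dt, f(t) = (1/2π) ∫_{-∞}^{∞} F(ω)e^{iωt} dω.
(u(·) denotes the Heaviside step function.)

F[g](ω) = \frac{5 \left(250 i \left(\omega - 8\right) - \left(5 i \left(\omega - 8\right) + 16\right)^{3} + 800\right)}{\left(5 i \left(\omega - 8\right) + 16\right)^{4}}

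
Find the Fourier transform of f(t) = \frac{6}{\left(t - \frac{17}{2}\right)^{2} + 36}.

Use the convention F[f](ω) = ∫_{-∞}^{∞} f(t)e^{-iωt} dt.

F(ω) = \pi e^{- \frac{17 i \omega}{2} - 6 \left|{\omega}\right|}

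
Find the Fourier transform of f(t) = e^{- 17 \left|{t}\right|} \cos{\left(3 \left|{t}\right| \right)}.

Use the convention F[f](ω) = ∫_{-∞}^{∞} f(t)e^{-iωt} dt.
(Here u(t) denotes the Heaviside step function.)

F(ω) = \frac{34 \left(\omega^{2} + 298\right)}{\omega^{4} + 560 \omega^{2} + 88804}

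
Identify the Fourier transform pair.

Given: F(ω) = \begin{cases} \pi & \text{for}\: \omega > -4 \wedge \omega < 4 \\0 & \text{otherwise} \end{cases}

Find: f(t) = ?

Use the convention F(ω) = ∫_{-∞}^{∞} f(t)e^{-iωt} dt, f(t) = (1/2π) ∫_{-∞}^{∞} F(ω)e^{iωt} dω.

f(t) = \frac{\sin{\left(4 t \right)}}{t}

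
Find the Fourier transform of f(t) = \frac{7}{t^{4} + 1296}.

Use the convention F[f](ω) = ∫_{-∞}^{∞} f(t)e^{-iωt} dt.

F(ω) = \frac{7 \pi e^{- 3 \sqrt{2} \left|{\omega}\right|} \sin{\left(3 \sqrt{2} \left|{\omega}\right| + \frac{\pi}{4} \right)}}{216}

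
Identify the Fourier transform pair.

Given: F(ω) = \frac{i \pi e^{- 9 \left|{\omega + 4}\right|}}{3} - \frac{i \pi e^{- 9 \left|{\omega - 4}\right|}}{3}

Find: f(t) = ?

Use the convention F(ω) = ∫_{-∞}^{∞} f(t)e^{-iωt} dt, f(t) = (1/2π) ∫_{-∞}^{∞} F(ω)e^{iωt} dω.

f(t) = \frac{6 \sin{\left(4 t \right)}}{t^{2} + 81}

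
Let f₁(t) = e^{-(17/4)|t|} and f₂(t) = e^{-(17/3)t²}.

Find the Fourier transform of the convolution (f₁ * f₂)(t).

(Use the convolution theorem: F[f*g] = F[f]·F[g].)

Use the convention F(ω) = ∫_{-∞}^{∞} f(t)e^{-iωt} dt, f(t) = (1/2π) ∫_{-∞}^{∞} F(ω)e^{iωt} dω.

F[f₁*f₂](ω) = \frac{8 \sqrt{51} \sqrt{\pi} e^{- \frac{3 \omega^{2}}{68}}}{16 \omega^{2} + 289}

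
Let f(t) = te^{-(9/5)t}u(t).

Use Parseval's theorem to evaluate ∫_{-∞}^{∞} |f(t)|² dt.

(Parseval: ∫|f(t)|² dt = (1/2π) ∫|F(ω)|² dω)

∫|f(t)|² dt = \frac{125}{2916}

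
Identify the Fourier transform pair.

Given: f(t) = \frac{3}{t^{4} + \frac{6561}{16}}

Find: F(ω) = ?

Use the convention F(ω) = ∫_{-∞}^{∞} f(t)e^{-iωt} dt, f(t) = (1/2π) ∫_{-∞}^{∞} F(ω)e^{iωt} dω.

F(ω) = \frac{8 \pi e^{- \frac{9 \sqrt{2} \left|{\omega}\right|}{4}} \sin{\left(\frac{9 \sqrt{2} \left|{\omega}\right|}{4} + \frac{\pi}{4} \right)}}{243}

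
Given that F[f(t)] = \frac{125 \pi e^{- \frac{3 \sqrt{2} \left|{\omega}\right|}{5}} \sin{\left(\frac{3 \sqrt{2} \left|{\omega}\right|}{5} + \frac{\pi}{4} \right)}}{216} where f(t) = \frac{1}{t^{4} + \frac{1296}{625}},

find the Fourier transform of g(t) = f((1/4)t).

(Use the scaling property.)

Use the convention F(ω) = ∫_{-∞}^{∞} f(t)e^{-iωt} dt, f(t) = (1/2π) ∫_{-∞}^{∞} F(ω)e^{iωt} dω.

F[g](ω) = \frac{125 \pi e^{- \frac{12 \sqrt{2} \left|{\omega}\right|}{5}} \sin{\left(\frac{12 \sqrt{2} \left|{\omega}\right|}{5} + \frac{\pi}{4} \right)}}{54}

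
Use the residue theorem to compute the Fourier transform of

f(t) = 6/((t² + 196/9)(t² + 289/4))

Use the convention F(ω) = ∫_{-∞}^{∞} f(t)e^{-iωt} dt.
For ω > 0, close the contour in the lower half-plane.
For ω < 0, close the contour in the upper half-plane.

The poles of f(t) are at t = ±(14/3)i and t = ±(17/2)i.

Let g(z) = f(z)e^{-iωz}; for large |z| the factor e^{-iωz} decays in the lower half-plane when ω > 0 and in the upper half-plane when ω < 0.

Case ω > 0 (lower half-plane, clockwise contour ⇒ F(ω) = -2πi·ΣRes):
  Res_{z = - \frac{14 i}{3}} g(z) = \frac{162 i e^{- \frac{14 \omega}{3}}}{12719}
  Res_{z = - \frac{17 i}{2}} g(z) = - \frac{216 i e^{- \frac{17 \omega}{2}}}{30889}
  F(ω) = -2πi·ΣRes = - \frac{432 \pi e^{- \frac{17 \omega}{2}}}{30889} + \frac{324 \pi e^{- \frac{14 \omega}{3}}}{12719}

Case ω < 0 (upper half-plane, counterclockwise contour ⇒ F(ω) = +2πi·ΣRes):
  Res_{z = \frac{14 i}{3}} g(z) = - \frac{162 i e^{\frac{14 \omega}{3}}}{12719}
  Res_{z = \frac{17 i}{2}} g(z) = \frac{216 i e^{\frac{17 \omega}{2}}}{30889}
  F(ω) = 2πi·ΣRes = \frac{108 \pi \left(51 e^{\frac{14 \omega}{3}} - 28 e^{\frac{17 \omega}{2}}\right)}{216223}

Both cases combine into a single formula in |ω|:

F(ω) = - \frac{432 \pi e^{- \frac{17 \left|{\omega}\right|}{2}}}{30889} + \frac{324 \pi e^{- \frac{14 \left|{\omega}\right|}{3}}}{12719}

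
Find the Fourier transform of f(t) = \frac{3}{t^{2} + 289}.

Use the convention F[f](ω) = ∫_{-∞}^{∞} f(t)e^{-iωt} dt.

F(ω) = \frac{3 \pi e^{- 17 \left|{\omega}\right|}}{17}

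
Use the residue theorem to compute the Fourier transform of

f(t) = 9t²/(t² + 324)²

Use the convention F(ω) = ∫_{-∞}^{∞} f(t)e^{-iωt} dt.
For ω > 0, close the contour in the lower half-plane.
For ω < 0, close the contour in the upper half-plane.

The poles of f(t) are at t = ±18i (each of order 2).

Let g(z) = f(z)e^{-iωz}; for large |z| the factor e^{-iωz} decays in the lower half-plane when ω > 0 and in the upper half-plane when ω < 0.

Case ω > 0 (lower half-plane, clockwise contour ⇒ F(ω) = -2πi·ΣRes):
  Res_{z = - 18 i} g(z) = \frac{i \left(1 - 18 \omega\right) e^{- 18 \omega}}{8} (pole of order 2)
  F(ω) = -2πi·ΣRes = \frac{\pi \left(1 - 18 \omega\right) e^{- 18 \omega}}{4}

Case ω < 0 (upper half-plane, counterclockwise contour ⇒ F(ω) = +2πi·ΣRes):
  Res_{z = 18 i} g(z) = \frac{i \left(- 18 \omega - 1\right) e^{18 \omega}}{8} (pole of order 2)
  F(ω) = 2πi·ΣRes = \frac{\pi \left(18 \omega + 1\right) e^{18 \omega}}{4}

Both cases combine into a single formula in |ω|:

F(ω) = \frac{\pi \left(1 - 18 \left|{\omega}\right|\right) e^{- 18 \left|{\omega}\right|}}{4}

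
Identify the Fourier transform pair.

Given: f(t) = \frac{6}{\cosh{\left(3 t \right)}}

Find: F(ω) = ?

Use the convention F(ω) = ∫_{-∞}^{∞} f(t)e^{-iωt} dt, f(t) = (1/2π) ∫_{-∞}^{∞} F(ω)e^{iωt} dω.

F(ω) = \frac{2 \pi}{\cosh{\left(\frac{\pi \omega}{6} \right)}}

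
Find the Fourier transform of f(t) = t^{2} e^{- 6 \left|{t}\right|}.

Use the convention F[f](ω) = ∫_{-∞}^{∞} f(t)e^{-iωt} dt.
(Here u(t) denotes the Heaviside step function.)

F(ω) = \frac{72 \left(12 - \omega^{2}\right)}{\left(\omega^{2} + 36\right)^{3}}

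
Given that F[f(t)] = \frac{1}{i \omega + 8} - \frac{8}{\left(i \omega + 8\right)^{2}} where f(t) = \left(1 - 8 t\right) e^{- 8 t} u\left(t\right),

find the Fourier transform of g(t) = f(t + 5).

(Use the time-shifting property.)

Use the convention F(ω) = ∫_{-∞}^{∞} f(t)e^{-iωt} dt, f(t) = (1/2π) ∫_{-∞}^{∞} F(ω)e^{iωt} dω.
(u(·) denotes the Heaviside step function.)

F[g](ω) = \frac{i \omega e^{5 i \omega}}{- \omega^{2} + 16 i \omega + 64}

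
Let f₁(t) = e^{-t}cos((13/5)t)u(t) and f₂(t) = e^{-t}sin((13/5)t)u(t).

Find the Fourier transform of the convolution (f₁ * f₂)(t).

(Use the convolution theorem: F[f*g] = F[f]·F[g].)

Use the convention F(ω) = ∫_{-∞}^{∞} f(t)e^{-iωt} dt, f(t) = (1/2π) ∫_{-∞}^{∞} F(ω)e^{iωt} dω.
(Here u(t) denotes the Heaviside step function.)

F[f₁*f₂](ω) = \frac{1625 \left(i \omega + 1\right)}{\left(25 \left(i \omega + 1\right)^{2} + 169\right)^{2}}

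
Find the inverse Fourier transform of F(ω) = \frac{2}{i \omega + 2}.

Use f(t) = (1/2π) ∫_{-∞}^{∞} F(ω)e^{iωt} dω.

f(t) = 2 e^{- 2 t} u\left(t\right)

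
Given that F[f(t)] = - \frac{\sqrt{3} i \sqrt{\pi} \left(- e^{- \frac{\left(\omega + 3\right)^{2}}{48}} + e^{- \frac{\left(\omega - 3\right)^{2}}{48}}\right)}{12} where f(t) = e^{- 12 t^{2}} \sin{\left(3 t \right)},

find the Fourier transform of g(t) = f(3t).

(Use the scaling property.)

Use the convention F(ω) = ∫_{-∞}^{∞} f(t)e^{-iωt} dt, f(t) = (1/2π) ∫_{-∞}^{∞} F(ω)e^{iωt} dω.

F[g](ω) = \frac{\sqrt{3} i \sqrt{\pi} \left(1 - e^{\frac{\omega}{12}}\right) e^{- \frac{\omega^{2}}{432} - \frac{\omega}{24} - \frac{3}{16}}}{36}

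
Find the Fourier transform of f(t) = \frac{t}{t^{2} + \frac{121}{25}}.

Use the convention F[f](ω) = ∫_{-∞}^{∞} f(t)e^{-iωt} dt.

F(ω) = - i \pi e^{- \frac{11 \left|{\omega}\right|}{5}} \operatorname{sign}{\left(\omega \right)}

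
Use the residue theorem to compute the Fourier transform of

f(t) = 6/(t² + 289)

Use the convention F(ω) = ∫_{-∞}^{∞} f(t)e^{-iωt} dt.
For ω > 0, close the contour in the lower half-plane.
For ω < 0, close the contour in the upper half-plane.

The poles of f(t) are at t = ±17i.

Let g(z) = f(z)e^{-iωz}; for large |z| the factor e^{-iωz} decays in the lower half-plane when ω > 0 and in the upper half-plane when ω < 0.

Case ω > 0 (lower half-plane, clockwise contour ⇒ F(ω) = -2πi·ΣRes):
  Res_{z = - 17 i} g(z) = \frac{3 i e^{- 17 \omega}}{17}
  F(ω) = -2πi·ΣRes = \frac{6 \pi e^{- 17 \omega}}{17}

Case ω < 0 (upper half-plane, counterclockwise contour ⇒ F(ω) = +2πi·ΣRes):
  Res_{z = 17 i} g(z) = - \frac{3 i e^{17 \omega}}{17}
  F(ω) = 2πi·ΣRes = \frac{6 \pi e^{17 \omega}}{17}

Both cases combine into a single formula in |ω|:

F(ω) = \frac{6 \pi e^{- 17 \left|{\omega}\right|}}{17}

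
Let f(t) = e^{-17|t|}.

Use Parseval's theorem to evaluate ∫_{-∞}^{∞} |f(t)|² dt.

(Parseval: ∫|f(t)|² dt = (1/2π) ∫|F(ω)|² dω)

∫|f(t)|² dt = \frac{1}{17}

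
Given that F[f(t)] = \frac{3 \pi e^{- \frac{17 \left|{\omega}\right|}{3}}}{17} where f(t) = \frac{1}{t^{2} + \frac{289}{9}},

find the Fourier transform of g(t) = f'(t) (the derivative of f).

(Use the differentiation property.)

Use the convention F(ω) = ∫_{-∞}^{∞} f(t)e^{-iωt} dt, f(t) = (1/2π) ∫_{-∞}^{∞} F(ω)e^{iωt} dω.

F[g](ω) = \frac{3 i \pi \omega e^{- \frac{17 \left|{\omega}\right|}{3}}}{17}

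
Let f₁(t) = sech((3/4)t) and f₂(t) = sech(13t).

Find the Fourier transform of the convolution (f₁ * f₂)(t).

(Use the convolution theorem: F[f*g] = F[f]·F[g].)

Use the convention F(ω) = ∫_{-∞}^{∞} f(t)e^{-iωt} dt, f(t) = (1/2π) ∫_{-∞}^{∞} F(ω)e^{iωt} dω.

F[f₁*f₂](ω) = \frac{4 \pi^{2}}{39 \cosh{\left(\frac{\pi \omega}{26} \right)} \cosh{\left(\frac{2 \pi \omega}{3} \right)}}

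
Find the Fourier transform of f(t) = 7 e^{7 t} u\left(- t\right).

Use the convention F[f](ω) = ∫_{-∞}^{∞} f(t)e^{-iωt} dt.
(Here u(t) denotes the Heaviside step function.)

F(ω) = - \frac{7}{i \omega - 7}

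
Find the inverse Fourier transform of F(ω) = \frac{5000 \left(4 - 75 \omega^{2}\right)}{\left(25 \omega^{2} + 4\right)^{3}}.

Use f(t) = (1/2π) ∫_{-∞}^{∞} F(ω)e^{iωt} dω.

f(t) = 5 t^{2} e^{- \frac{2 \left|{t}\right|}{5}}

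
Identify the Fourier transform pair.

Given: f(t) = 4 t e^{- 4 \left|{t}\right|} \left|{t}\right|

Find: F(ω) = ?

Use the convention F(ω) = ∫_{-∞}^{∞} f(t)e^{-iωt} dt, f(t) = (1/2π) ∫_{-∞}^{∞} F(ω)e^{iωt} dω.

F(ω) = \frac{16 i \omega \left(\omega^{2} - 48\right)}{\left(\omega^{2} + 16\right)^{3}}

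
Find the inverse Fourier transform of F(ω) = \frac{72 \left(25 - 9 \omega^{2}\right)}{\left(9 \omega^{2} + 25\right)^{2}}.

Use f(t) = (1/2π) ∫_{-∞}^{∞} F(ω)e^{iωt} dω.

f(t) = 4 e^{- \frac{5 \left|{t}\right|}{3}} \left|{t}\right|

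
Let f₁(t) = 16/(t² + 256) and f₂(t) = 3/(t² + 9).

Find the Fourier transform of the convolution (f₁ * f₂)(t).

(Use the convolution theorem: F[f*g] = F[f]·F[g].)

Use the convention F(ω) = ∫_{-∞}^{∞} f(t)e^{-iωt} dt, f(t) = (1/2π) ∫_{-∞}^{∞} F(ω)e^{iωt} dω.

F[f₁*f₂](ω) = \pi^{2} e^{- 19 \left|{\omega}\right|}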